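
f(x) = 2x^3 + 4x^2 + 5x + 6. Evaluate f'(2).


Differentiate f(x) = 2x^3 + 4x^2 + 5x + 6 term by term:
f'(x) = 6x^2 + 8x + 5
Substitute x = 2:
f'(2) = 6 * 2^2 + 8 * 2 + 5
= 24 + 16 + 5
= 45

45


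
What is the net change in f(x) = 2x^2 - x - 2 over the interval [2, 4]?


Net change = f(b) - f(a)
f(x) = 2x^2 - x - 2
Compute f(4):
f(4) = 2 * 4^2 - 1 * 4 - 2
= 32 - 4 - 2
= 26
Compute f(2):
f(2) = 2 * 2^2 - 1 * 2 - 2
= 8 - 2 - 2
= 4
Net change = 26 - 4 = 22

22


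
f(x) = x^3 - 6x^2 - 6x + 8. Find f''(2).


First derivative:
f'(x) = 3x^2 - 12x - 6
Second derivative:
f''(x) = 6x - 12
Substitute x = 2:
f''(2) = 6 * 2 - 12
= 12 - 12
= 0

0


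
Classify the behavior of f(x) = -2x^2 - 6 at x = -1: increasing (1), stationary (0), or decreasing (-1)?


Compute f'(x) to determine behavior:
f'(x) = -4x
f'(-1) = -4 * (-1) + 0
= 4 + 0
= 4
Since f'(-1) > 0, the function is increasing (1)

1


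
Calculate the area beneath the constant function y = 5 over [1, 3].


The area under a constant function y = 5 is a rectangle.
Width = 3 - 1 = 2
Height = 5
Area = width * height
= 2 * 5
= 10

10


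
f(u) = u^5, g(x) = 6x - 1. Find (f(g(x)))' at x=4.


Using the chain rule: (f(g(x)))' = f'(g(x)) * g'(x)
First, find g(4):
g(4) = 6 * 4 - 1 = 23
Next, f'(u) = 5u^4
And g'(x) = 6
So f'(g(4)) * g'(4)
= 5 * 23^4 * 6
= 5 * 279841 * 6
= 8395230

8395230


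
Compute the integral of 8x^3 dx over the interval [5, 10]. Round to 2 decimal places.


Find the antiderivative of 8x^3:
F(x) = 8/4 * x^4
Apply the Fundamental Theorem of Calculus:
F(10) - F(5)
= 8/4 * 10^4 - 8/4 * 5^4
= 8/4 * (10000 - 625)
= 8/4 * 9375
= 18750 = 18750.00

18750.00


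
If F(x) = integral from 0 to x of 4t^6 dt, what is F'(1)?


By the Fundamental Theorem of Calculus (Part 1):
If F(x) = integral from 0 to x of f(t) dt, then F'(x) = f(x)
Here f(t) = 4t^6
So F'(x) = 4x^6
Evaluate at x = 1:
F'(1) = 4 * 1^6
= 4 * 1
= 4

4


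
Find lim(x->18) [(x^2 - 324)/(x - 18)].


Direct substitution gives 0/0, so we factor the numerator.
Factor: (x^2 - 324) = (x - 18)(x + 18)
Cancel the common factor (x - 18):
(x^2 - 324)/(x - 18) = (x + 18)
Now substitute x = 18:
= (18 + 18) = 36

36


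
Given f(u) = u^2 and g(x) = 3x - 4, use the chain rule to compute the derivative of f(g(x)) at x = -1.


Using the chain rule: (f(g(x)))' = f'(g(x)) * g'(x)
First, find g(-1):
g(-1) = 3 * (-1) - 4 = -7
Next, f'(u) = 2u
And g'(x) = 3
So f'(g(-1)) * g'(-1)
= 2 * (-7) * 3
= -42

-42


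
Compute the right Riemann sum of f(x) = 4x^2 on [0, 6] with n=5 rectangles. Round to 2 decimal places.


Right Riemann sum uses right endpoints of each subinterval.
Interval: [0, 6], n = 5
dx = (6 - 0) / 5 = 6/5
Right endpoints: [6/5, 12/5, 18/5, 24/5, 6]
f values: [144/25, 576/25, 1296/25, 2304/25, 144]
Sum = dx * (sum of f values)
= 6/5 * 1584/5
= 9504/25 = 380.16

380.16


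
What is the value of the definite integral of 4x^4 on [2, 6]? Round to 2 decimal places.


Find the antiderivative of 4x^4:
F(x) = 4/5 * x^5
Apply the Fundamental Theorem of Calculus:
F(6) - F(2)
= 4/5 * 6^5 - 4/5 * 2^5
= 4/5 * (7776 - 32)
= 4/5 * 7744
= 30976/5 = 6195.20

6195.20


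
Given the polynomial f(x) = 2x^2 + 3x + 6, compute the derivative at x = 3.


Differentiate term by term using power and sum rules:
f(x) = 2x^2 + 3x + 6
f'(x) = 4x + 3
Substitute x = 3:
f'(3) = 4 * 3 + 3
= 12 + 3
= 15

15


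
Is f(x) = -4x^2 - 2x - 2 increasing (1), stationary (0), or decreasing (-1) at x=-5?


Compute f'(x) to determine behavior:
f'(x) = -8x - 2
f'(-5) = -8 * (-5) - 2
= 40 - 2
= 38
Since f'(-5) > 0, the function is increasing (1)

1


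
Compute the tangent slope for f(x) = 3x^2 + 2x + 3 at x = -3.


The slope of the tangent line equals f'(x) at the point.
f(x) = 3x^2 + 2x + 3
f'(x) = 6x + 2
At x = -3:
f'(-3) = 6 * (-3) + 2
= -18 + 2
= -16

-16


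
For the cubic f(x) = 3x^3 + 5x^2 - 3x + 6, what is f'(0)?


Differentiate f(x) = 3x^3 + 5x^2 - 3x + 6 term by term:
f'(x) = 9x^2 + 10x - 3
Substitute x = 0:
f'(0) = 9 * 0^2 + 10 * 0 - 3
= 0 + 0 - 3
= -3

-3


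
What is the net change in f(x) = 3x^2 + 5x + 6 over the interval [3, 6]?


Net change = f(b) - f(a)
f(x) = 3x^2 + 5x + 6
Compute f(6):
f(6) = 3 * 6^2 + 5 * 6 + 6
= 108 + 30 + 6
= 144
Compute f(3):
f(3) = 3 * 3^2 + 5 * 3 + 6
= 27 + 15 + 6
= 48
Net change = 144 - 48 = 96

96


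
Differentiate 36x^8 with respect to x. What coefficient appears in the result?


We apply the power rule: d/dx [ax^n] = a*n * x^(n-1)
d/dx [36x^8]
= 36 * 8 * x^(8-1)
= 288x^7
The coefficient is 288

288


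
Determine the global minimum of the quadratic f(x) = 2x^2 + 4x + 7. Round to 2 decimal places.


For a quadratic f(x) = ax^2 + bx + c with a > 0, the minimum is at the vertex.
Vertex x-coordinate: x = -b/(2a)
x = -(4) / (2 * 2)
x = -4/4 = -1
Substitute back to find the minimum value:
f(-1) = 2 * (-1)^2 + 4 * (-1) + 7
= 2 - 4 + 7
= 5 = 5.00

5.00


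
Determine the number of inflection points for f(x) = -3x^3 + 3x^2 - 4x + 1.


Inflection points occur where f''(x) = 0 and concavity changes.
f(x) = -3x^3 + 3x^2 - 4x + 1
f'(x) = -9x^2 + 6x - 4
f''(x) = -18x + 6
Set f''(x) = 0:
-18x + 6 = 0
x = -6 / (-18) = 1/3
Since f''(x) is linear (degree 1), it changes sign at this point.
Therefore there is exactly 1 inflection point.

1


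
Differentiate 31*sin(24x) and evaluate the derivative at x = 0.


Apply the chain rule to differentiate 31*sin(24x):
d/dx [31*sin(24x)]
= 31 * cos(24x) * d/dx(24x)
= 31 * 24 * cos(24x)
= 744 * cos(24x)
Evaluate at x = 0:
= 744 * cos(0)
= 744 * 1
= 744

744


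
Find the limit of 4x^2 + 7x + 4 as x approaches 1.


Since polynomials are continuous, we use direct substitution.
lim(x->1) of 4x^2 + 7x + 4
= 4 * 1^2 + 7 * 1 + 4
= 4 + 7 + 4
= 15

15


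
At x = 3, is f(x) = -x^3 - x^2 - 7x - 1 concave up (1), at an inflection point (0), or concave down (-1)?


Concavity is determined by the sign of f''(x).
f(x) = -x^3 - x^2 - 7x - 1
f'(x) = -3x^2 - 2x - 7
f''(x) = -6x - 2
f''(3) = -6 * 3 - 2
= -18 - 2
= -20
Since f''(3) < 0, the function is concave down (-1)

-1


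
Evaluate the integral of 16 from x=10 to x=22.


The integral of a constant k over [a, b] equals k * (b - a).
integral from 10 to 22 of 16 dx
= 16 * (22 - 10)
= 16 * 12
= 192

192


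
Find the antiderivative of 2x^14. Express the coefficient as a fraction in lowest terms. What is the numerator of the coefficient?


Apply the power rule for integration:
integral of ax^n dx = a/(n+1) * x^(n+1) + C
integral of 2x^14 dx
= 2/15 * x^15 + C
The coefficient in lowest terms is 2/15, and its numerator is 2

2


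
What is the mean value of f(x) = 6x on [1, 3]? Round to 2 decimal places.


Average value = 1/(b-a) * integral from a to b of f(x) dx
First compute the integral of 6x:
F(x) = 3x^2
F(3) = 3 * 9 + 0 * 3 = 27
F(1) = 3 * 1 + 0 * 1 = 3
Integral = 27 - 3 = 24
Average = 24 / (3 - 1) = 24 / 2
= 12 = 12.00

12.00


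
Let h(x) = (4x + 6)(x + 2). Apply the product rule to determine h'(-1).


Let u(x) = 4x + 6 and v(x) = x + 2
u'(x) = 4
v'(x) = 1
Product rule: h'(x) = u'(x)*v(x) + u(x)*v'(x)
= 4 * (x + 2) + (4x + 6) * 1
At x = -1:
u(-1) = 4 * (-1) + 6 = 2
v(-1) = 1 * (-1) + 2 = 1
h'(-1) = 4 * 1 + 2 * 1
= 4 + 2
= 6

6


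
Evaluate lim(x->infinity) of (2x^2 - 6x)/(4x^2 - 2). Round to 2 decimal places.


For limits at infinity with equal-degree polynomials,
we compare leading coefficients.
Numerator leading term: 2x^2
Denominator leading term: 4x^2
Divide both by x^2:
lim = (2 - 6/x) / (4 - 2/x^2)
As x -> infinity, the 1/x and 1/x^2 terms vanish:
= 2/4 = 1/2 = 0.50

0.50


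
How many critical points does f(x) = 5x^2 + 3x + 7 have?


Find where f'(x) = 0:
f'(x) = 10x + 3
Set f'(x) = 0:
10x + 3 = 0
x = -3 / 10 = -3/10
This is a linear equation in x, so there is exactly one solution.
Number of critical points: 1

1


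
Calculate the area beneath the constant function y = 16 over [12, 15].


The area under a constant function y = 16 is a rectangle.
Width = 15 - 12 = 3
Height = 16
Area = width * height
= 3 * 16
= 48

48


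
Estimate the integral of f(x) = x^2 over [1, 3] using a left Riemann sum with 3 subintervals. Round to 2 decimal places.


Left Riemann sum uses left endpoints of each subinterval.
Interval: [1, 3], n = 3
dx = (3 - 1) / 3 = 2/3
Left endpoints: [1, 5/3, 7/3]
f values: [1, 25/9, 49/9]
Sum = dx * (sum of f values)
= 2/3 * 83/9
= 166/27 ≈ 6.15

6.15


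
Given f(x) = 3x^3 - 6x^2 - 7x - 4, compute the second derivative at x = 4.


First derivative:
f'(x) = 9x^2 - 12x - 7
Second derivative:
f''(x) = 18x - 12
Substitute x = 4:
f''(4) = 18 * 4 - 12
= 72 - 12
= 60

60


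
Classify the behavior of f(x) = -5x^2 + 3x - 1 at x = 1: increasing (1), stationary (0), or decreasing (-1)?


Compute f'(x) to determine behavior:
f'(x) = -10x + 3
f'(1) = -10 * 1 + 3
= -10 + 3
= -7
Since f'(1) < 0, the function is decreasing (-1)

-1


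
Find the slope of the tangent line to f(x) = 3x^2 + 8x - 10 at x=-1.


The slope of the tangent line equals f'(x) at the point.
f(x) = 3x^2 + 8x - 10
f'(x) = 6x + 8
At x = -1:
f'(-1) = 6 * (-1) + 8
= -6 + 8
= 2

2


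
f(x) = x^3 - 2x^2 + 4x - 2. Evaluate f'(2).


Differentiate f(x) = x^3 - 2x^2 + 4x - 2 term by term:
f'(x) = 3x^2 - 4x + 4
Substitute x = 2:
f'(2) = 3 * 2^2 - 4 * 2 + 4
= 12 - 8 + 4
= 8

8


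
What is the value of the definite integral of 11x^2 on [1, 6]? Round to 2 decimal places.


Find the antiderivative of 11x^2:
F(x) = 11/3 * x^3
Apply the Fundamental Theorem of Calculus:
F(6) - F(1)
= 11/3 * 6^3 - 11/3 * 1^3
= 11/3 * (216 - 1)
= 11/3 * 215
= 2365/3 ≈ 788.33

788.33


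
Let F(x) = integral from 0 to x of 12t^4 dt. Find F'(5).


By the Fundamental Theorem of Calculus (Part 1):
If F(x) = integral from 0 to x of f(t) dt, then F'(x) = f(x)
Here f(t) = 12t^4
So F'(x) = 12x^4
Evaluate at x = 5:
F'(5) = 12 * 5^4
= 12 * 625
= 7500

7500


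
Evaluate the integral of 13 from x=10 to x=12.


The integral of a constant k over [a, b] equals k * (b - a).
integral from 10 to 12 of 13 dx
= 13 * (12 - 10)
= 13 * 2
= 26

26


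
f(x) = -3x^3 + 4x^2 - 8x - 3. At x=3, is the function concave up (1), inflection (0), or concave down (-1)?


Concavity is determined by the sign of f''(x).
f(x) = -3x^3 + 4x^2 - 8x - 3
f'(x) = -9x^2 + 8x - 8
f''(x) = -18x + 8
f''(3) = -18 * 3 + 8
= -54 + 8
= -46
Since f''(3) < 0, the function is concave down (-1)

-1


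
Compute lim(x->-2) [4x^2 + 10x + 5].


Since polynomials are continuous, we use direct substitution.
lim(x->-2) of 4x^2 + 10x + 5
= 4 * (-2)^2 + 10 * (-2) + 5
= 16 - 20 + 5
= 1

1


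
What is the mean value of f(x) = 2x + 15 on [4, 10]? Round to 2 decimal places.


Average value = 1/(b-a) * integral from a to b of f(x) dx
First compute the integral of 2x + 15:
F(x) = x^2 + 15x
F(10) = 1 * 100 + 15 * 10 = 250
F(4) = 1 * 16 + 15 * 4 = 76
Integral = 250 - 76 = 174
Average = 174 / (10 - 4) = 174 / 6
= 29 = 29.00

29.00


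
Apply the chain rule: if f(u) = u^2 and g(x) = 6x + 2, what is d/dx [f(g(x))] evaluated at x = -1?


Using the chain rule: (f(g(x)))' = f'(g(x)) * g'(x)
First, find g(-1):
g(-1) = 6 * (-1) + 2 = -4
Next, f'(u) = 2u
And g'(x) = 6
So f'(g(-1)) * g'(-1)
= 2 * (-4) * 6
= -48

-48


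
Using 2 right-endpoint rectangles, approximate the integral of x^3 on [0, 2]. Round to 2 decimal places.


Right Riemann sum uses right endpoints of each subinterval.
Interval: [0, 2], n = 2
dx = (2 - 0) / 2 = 1
Right endpoints: [1, 2]
f values: [1, 8]
Sum = dx * (sum of f values)
= 1 * 9
= 9 = 9.00

9.00


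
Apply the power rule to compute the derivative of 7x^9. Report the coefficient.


We apply the power rule: d/dx [ax^n] = a*n * x^(n-1)
d/dx [7x^9]
= 7 * 9 * x^(9-1)
= 63x^8
The coefficient is 63

63


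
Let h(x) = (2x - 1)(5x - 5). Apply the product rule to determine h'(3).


Let u(x) = 2x - 1 and v(x) = 5x - 5
u'(x) = 2
v'(x) = 5
Product rule: h'(x) = u'(x)*v(x) + u(x)*v'(x)
= 2 * (5x - 5) + (2x - 1) * 5
At x = 3:
u(3) = 2 * 3 - 1 = 5
v(3) = 5 * 3 - 5 = 10
h'(3) = 2 * 10 + 5 * 5
= 20 + 25
= 45

45


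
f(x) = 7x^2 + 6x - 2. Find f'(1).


Differentiate term by term using power and sum rules:
f(x) = 7x^2 + 6x - 2
f'(x) = 14x + 6
Substitute x = 1:
f'(1) = 14 * 1 + 6
= 14 + 6
= 20

20


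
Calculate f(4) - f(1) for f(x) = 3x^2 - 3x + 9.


Net change = f(b) - f(a)
f(x) = 3x^2 - 3x + 9
Compute f(4):
f(4) = 3 * 4^2 - 3 * 4 + 9
= 48 - 12 + 9
= 45
Compute f(1):
f(1) = 3 * 1^2 - 3 * 1 + 9
= 3 - 3 + 9
= 9
Net change = 45 - 9 = 36

36


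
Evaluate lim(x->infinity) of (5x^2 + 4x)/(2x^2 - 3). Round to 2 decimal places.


For limits at infinity with equal-degree polynomials,
we compare leading coefficients.
Numerator leading term: 5x^2
Denominator leading term: 2x^2
Divide both by x^2:
lim = (5 + 4/x) / (2 - 3/x^2)
As x -> infinity, the 1/x and 1/x^2 terms vanish:
= 5/2 = 2.50

2.50


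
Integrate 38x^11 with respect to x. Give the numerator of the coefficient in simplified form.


Apply the power rule for integration:
integral of ax^n dx = a/(n+1) * x^(n+1) + C
integral of 38x^11 dx
= 38/12 * x^12 + C
= 19/6 * x^12 + C
The coefficient in lowest terms is 19/6, and its numerator is 19

19


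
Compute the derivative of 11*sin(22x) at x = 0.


Apply the chain rule to differentiate 11*sin(22x):
d/dx [11*sin(22x)]
= 11 * cos(22x) * d/dx(22x)
= 11 * 22 * cos(22x)
= 242 * cos(22x)
Evaluate at x = 0:
= 242 * cos(0)
= 242 * 1
= 242

242


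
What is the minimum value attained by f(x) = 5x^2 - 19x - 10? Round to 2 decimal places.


For a quadratic f(x) = ax^2 + bx + c with a > 0, the minimum is at the vertex.
Vertex x-coordinate: x = -b/(2a)
x = -(-19) / (2 * 5)
x = 19/10
Substitute back to find the minimum value:
f(19/10) = 5 * (19/10)^2 - 19 * (19/10) - 10
= 361/20 - 361/10 - 10
= -561/20 = -28.05

-28.05


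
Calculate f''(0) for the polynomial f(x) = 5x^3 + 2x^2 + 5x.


First derivative:
f'(x) = 15x^2 + 4x + 5
Second derivative:
f''(x) = 30x + 4
Substitute x = 0:
f''(0) = 30 * 0 + 4
= 0 + 4
= 4

4


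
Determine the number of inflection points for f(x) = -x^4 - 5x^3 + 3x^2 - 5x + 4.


Inflection points occur where f''(x) = 0 and concavity changes.
f(x) = -x^4 - 5x^3 + 3x^2 - 5x + 4
f'(x) = -4x^3 - 15x^2 + 6x - 5
f''(x) = -12x^2 - 30x + 6
This is a quadratic in x. Use the discriminant to count real roots.
Discriminant = (-30)^2 - 4 * (-12) * 6
= 900 - (-288)
= 1188
Since discriminant > 0, f''(x) = 0 has 2 distinct real solutions.
A quadratic with two distinct real roots changes sign at each root, so concavity changes at both.
Number of inflection points: 2

2


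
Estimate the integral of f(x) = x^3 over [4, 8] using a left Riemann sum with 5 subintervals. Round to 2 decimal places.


Left Riemann sum uses left endpoints of each subinterval.
Interval: [4, 8], n = 5
dx = (8 - 4) / 5 = 4/5
Left endpoints: [4, 24/5, 28/5, 32/5, 36/5]
f values: [64, 13824/125, 21952/125, 32768/125, 46656/125]
Sum = dx * (sum of f values)
= 4/5 * 4928/5
= 19712/25 = 788.48

788.48


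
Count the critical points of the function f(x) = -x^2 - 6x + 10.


Find where f'(x) = 0:
f'(x) = -2x - 6
Set f'(x) = 0:
-2x - 6 = 0
x = 6 / (-2) = -3
This is a linear equation in x, so there is exactly one solution.
Number of critical points: 1

1


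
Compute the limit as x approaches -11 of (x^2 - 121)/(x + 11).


Direct substitution gives 0/0, so we factor the numerator.
Factor: (x^2 - 121) = (x + 11)(x - 11)
Cancel the common factor (x + 11):
(x^2 - 121)/(x + 11) = (x - 11)
Now substitute x = -11:
= (-11) - (11) = -22

-22


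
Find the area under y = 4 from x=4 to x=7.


The area under a constant function y = 4 is a rectangle.
Width = 7 - 4 = 3
Height = 4
Area = width * height
= 3 * 4
= 12

12


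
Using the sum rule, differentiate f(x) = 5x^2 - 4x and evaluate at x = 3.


Differentiate term by term using power and sum rules:
f(x) = 5x^2 - 4x
f'(x) = 10x - 4
Substitute x = 3:
f'(3) = 10 * 3 - 4
= 30 - 4
= 26

26


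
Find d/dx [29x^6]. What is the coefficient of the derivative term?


We apply the power rule: d/dx [ax^n] = a*n * x^(n-1)
d/dx [29x^6]
= 29 * 6 * x^(6-1)
= 174x^5
The coefficient is 174

174


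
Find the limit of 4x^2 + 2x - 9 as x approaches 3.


Since polynomials are continuous, we use direct substitution.
lim(x->3) of 4x^2 + 2x - 9
= 4 * 3^2 + 2 * 3 - 9
= 36 + 6 - 9
= 33

33


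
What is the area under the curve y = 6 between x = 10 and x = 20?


The area under a constant function y = 6 is a rectangle.
Width = 20 - 10 = 10
Height = 6
Area = width * height
= 10 * 6
= 60

60


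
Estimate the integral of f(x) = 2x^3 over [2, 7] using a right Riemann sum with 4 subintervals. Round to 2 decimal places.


Right Riemann sum uses right endpoints of each subinterval.
Interval: [2, 7], n = 4
dx = (7 - 2) / 4 = 5/4
Right endpoints: [13/4, 9/2, 23/4, 7]
f values: [2197/32, 729/4, 12167/32, 686]
Sum = dx * (sum of f values)
= 5/4 * 10537/8
= 52685/32 ≈ 1646.41

1646.41


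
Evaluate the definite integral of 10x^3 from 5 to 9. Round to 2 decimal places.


Find the antiderivative of 10x^3:
F(x) = 10/4 * x^4
Apply the Fundamental Theorem of Calculus:
F(9) - F(5)
= 10/4 * 9^4 - 10/4 * 5^4
= 10/4 * (6561 - 625)
= 10/4 * 5936
= 14840 = 14840.00

14840.00


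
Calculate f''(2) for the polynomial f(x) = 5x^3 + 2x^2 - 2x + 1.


First derivative:
f'(x) = 15x^2 + 4x - 2
Second derivative:
f''(x) = 30x + 4
Substitute x = 2:
f''(2) = 30 * 2 + 4
= 60 + 4
= 64

64


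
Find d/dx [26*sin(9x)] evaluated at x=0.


Apply the chain rule to differentiate 26*sin(9x):
d/dx [26*sin(9x)]
= 26 * cos(9x) * d/dx(9x)
= 26 * 9 * cos(9x)
= 234 * cos(9x)
Evaluate at x = 0:
= 234 * cos(0)
= 234 * 1
= 234

234


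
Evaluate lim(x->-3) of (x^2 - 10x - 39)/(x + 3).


Direct substitution gives 0/0, so we factor the numerator.
Factor: (x^2 - 10x - 39) = (x + 3)(x - 13)
Cancel the common factor (x + 3):
(x^2 - 10x - 39)/(x + 3) = (x - 13)
Now substitute x = -3:
= (-3) - (13) = -16

-16


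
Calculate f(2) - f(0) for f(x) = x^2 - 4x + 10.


Net change = f(b) - f(a)
f(x) = x^2 - 4x + 10
Compute f(2):
f(2) = 1 * 2^2 - 4 * 2 + 10
= 4 - 8 + 10
= 6
Compute f(0):
f(0) = 1 * 0^2 - 4 * 0 + 10
= 0 + 0 + 10
= 10
Net change = 6 - 10 = -4

-4


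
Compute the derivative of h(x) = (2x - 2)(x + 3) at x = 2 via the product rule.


Let u(x) = 2x - 2 and v(x) = x + 3
u'(x) = 2
v'(x) = 1
Product rule: h'(x) = u'(x)*v(x) + u(x)*v'(x)
= 2 * (x + 3) + (2x - 2) * 1
At x = 2:
u(2) = 2 * 2 - 2 = 2
v(2) = 1 * 2 + 3 = 5
h'(2) = 2 * 5 + 2 * 1
= 10 + 2
= 12

12


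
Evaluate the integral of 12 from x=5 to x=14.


The integral of a constant k over [a, b] equals k * (b - a).
integral from 5 to 14 of 12 dx
= 12 * (14 - 5)
= 12 * 9
= 108

108


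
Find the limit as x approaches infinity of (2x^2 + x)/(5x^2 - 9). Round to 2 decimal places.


For limits at infinity with equal-degree polynomials,
we compare leading coefficients.
Numerator leading term: 2x^2
Denominator leading term: 5x^2
Divide both by x^2:
lim = (2 + 1/x) / (5 - 9/x^2)
As x -> infinity, the 1/x and 1/x^2 terms vanish:
= 2/5 = 0.40

0.40


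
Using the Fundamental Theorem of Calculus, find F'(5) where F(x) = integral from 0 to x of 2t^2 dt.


By the Fundamental Theorem of Calculus (Part 1):
If F(x) = integral from 0 to x of f(t) dt, then F'(x) = f(x)
Here f(t) = 2t^2
So F'(x) = 2x^2
Evaluate at x = 5:
F'(5) = 2 * 5^2
= 2 * 25
= 50

50


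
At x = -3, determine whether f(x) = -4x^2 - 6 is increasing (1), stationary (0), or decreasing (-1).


Compute f'(x) to determine behavior:
f'(x) = -8x
f'(-3) = -8 * (-3) + 0
= 24 + 0
= 24
Since f'(-3) > 0, the function is increasing (1)

1


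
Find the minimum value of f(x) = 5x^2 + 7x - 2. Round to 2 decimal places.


For a quadratic f(x) = ax^2 + bx + c with a > 0, the minimum is at the vertex.
Vertex x-coordinate: x = -b/(2a)
x = -(7) / (2 * 5)
x = -7/10
Substitute back to find the minimum value:
f(-7/10) = 5 * (-7/10)^2 + 7 * (-7/10) - 2
= 49/20 - 49/10 - 2
= -89/20 = -4.45

-4.45


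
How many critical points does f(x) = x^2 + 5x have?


Find where f'(x) = 0:
f'(x) = 2x + 5
Set f'(x) = 0:
2x + 5 = 0
x = -5 / 2 = -5/2
This is a linear equation in x, so there is exactly one solution.
Number of critical points: 1

1


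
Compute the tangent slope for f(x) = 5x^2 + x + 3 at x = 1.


The slope of the tangent line equals f'(x) at the point.
f(x) = 5x^2 + x + 3
f'(x) = 10x + 1
At x = 1:
f'(1) = 10 * 1 + 1
= 10 + 1
= 11

11


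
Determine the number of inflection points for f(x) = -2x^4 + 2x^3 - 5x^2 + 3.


Inflection points occur where f''(x) = 0 and concavity changes.
f(x) = -2x^4 + 2x^3 - 5x^2 + 3
f'(x) = -8x^3 + 6x^2 - 10x
f''(x) = -24x^2 + 12x - 10
This is a quadratic in x. Use the discriminant to count real roots.
Discriminant = (12)^2 - 4 * (-24) * (-10)
= 144 - 960
= -816
Since discriminant < 0, f''(x) = 0 has no real solutions.
Number of inflection points: 0

0


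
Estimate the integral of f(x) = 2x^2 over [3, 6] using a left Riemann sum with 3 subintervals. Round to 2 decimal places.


Left Riemann sum uses left endpoints of each subinterval.
Interval: [3, 6], n = 3
dx = (6 - 3) / 3 = 1
Left endpoints: [3, 4, 5]
f values: [18, 32, 50]
Sum = dx * (sum of f values)
= 1 * 100
= 100 = 100.00

100.00


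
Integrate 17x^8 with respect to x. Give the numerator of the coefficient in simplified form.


Apply the power rule for integration:
integral of ax^n dx = a/(n+1) * x^(n+1) + C
integral of 17x^8 dx
= 17/9 * x^9 + C
The coefficient in lowest terms is 17/9, and its numerator is 17

17


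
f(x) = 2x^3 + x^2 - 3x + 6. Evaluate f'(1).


Differentiate f(x) = 2x^3 + x^2 - 3x + 6 term by term:
f'(x) = 6x^2 + 2x - 3
Substitute x = 1:
f'(1) = 6 * 1^2 + 2 * 1 - 3
= 6 + 2 - 3
= 5

5


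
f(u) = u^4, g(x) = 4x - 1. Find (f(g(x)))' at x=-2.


Using the chain rule: (f(g(x)))' = f'(g(x)) * g'(x)
First, find g(-2):
g(-2) = 4 * (-2) - 1 = -9
Next, f'(u) = 4u^3
And g'(x) = 4
So f'(g(-2)) * g'(-2)
= 4 * (-9)^3 * 4
= 4 * (-729) * 4
= -11664

-11664


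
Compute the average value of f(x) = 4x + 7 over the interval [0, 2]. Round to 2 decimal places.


Average value = 1/(b-a) * integral from a to b of f(x) dx
First compute the integral of 4x + 7:
F(x) = 2x^2 + 7x
F(2) = 2 * 4 + 7 * 2 = 22
F(0) = 2 * 0 + 7 * 0 = 0
Integral = 22 - 0 = 22
Average = 22 / (2 - 0) = 22 / 2
= 11 = 11.00

11.00


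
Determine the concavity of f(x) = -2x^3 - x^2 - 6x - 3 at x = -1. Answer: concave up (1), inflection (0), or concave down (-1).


Concavity is determined by the sign of f''(x).
f(x) = -2x^3 - x^2 - 6x - 3
f'(x) = -6x^2 - 2x - 6
f''(x) = -12x - 2
f''(-1) = -12 * (-1) - 2
= 12 - 2
= 10
Since f''(-1) > 0, the function is concave up (1)

1


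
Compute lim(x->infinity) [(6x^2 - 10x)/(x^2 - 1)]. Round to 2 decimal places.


For limits at infinity with equal-degree polynomials,
we compare leading coefficients.
Numerator leading term: 6x^2
Denominator leading term: x^2
Divide both by x^2:
lim = (6 - 10/x) / (1 - 1/x^2)
As x -> infinity, the 1/x and 1/x^2 terms vanish:
= 6/1 = 6 = 6.00

6.00


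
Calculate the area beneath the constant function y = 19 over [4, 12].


The area under a constant function y = 19 is a rectangle.
Width = 12 - 4 = 8
Height = 19
Area = width * height
= 8 * 19
= 152

152


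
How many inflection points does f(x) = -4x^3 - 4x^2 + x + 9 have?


Inflection points occur where f''(x) = 0 and concavity changes.
f(x) = -4x^3 - 4x^2 + x + 9
f'(x) = -12x^2 - 8x + 1
f''(x) = -24x - 8
Set f''(x) = 0:
-24x - 8 = 0
x = 8 / (-24) = -1/3
Since f''(x) is linear (degree 1), it changes sign at this point.
Therefore there is exactly 1 inflection point.

1


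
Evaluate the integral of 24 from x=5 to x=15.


The integral of a constant k over [a, b] equals k * (b - a).
integral from 5 to 15 of 24 dx
= 24 * (15 - 5)
= 24 * 10
= 240

240


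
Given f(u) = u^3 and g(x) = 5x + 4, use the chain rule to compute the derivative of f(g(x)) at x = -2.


Using the chain rule: (f(g(x)))' = f'(g(x)) * g'(x)
First, find g(-2):
g(-2) = 5 * (-2) + 4 = -6
Next, f'(u) = 3u^2
And g'(x) = 5
So f'(g(-2)) * g'(-2)
= 3 * (-6)^2 * 5
= 3 * 36 * 5
= 540

540


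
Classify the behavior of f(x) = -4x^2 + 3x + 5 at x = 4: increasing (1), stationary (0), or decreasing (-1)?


Compute f'(x) to determine behavior:
f'(x) = -8x + 3
f'(4) = -8 * 4 + 3
= -32 + 3
= -29
Since f'(4) < 0, the function is decreasing (-1)

-1


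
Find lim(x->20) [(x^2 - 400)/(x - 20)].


Direct substitution gives 0/0, so we factor the numerator.
Factor: (x^2 - 400) = (x - 20)(x + 20)
Cancel the common factor (x - 20):
(x^2 - 400)/(x - 20) = (x + 20)
Now substitute x = 20:
= (20 + 20) = 40

40


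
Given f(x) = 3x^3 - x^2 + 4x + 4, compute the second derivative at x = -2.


First derivative:
f'(x) = 9x^2 - 2x + 4
Second derivative:
f''(x) = 18x - 2
Substitute x = -2:
f''(-2) = 18 * (-2) - 2
= -36 - 2
= -38

-38


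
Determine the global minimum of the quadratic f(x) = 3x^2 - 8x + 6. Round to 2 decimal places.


For a quadratic f(x) = ax^2 + bx + c with a > 0, the minimum is at the vertex.
Vertex x-coordinate: x = -b/(2a)
x = -(-8) / (2 * 3)
x = 8/6 = 4/3
Substitute back to find the minimum value:
f(4/3) = 3 * (4/3)^2 - 8 * (4/3) + 6
= 16/3 - 32/3 + 6
= 2/3 ≈ 0.67

0.67


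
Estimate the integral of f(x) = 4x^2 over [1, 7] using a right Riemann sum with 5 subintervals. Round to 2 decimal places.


Right Riemann sum uses right endpoints of each subinterval.
Interval: [1, 7], n = 5
dx = (7 - 1) / 5 = 6/5
Right endpoints: [11/5, 17/5, 23/5, 29/5, 7]
f values: [484/25, 1156/25, 2116/25, 3364/25, 196]
Sum = dx * (sum of f values)
= 6/5 * 2404/5
= 14424/25 = 576.96

576.96


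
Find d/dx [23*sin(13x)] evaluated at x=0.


Apply the chain rule to differentiate 23*sin(13x):
d/dx [23*sin(13x)]
= 23 * cos(13x) * d/dx(13x)
= 23 * 13 * cos(13x)
= 299 * cos(13x)
Evaluate at x = 0:
= 299 * cos(0)
= 299 * 1
= 299

299


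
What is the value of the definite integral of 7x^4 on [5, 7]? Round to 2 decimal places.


Find the antiderivative of 7x^4:
F(x) = 7/5 * x^5
Apply the Fundamental Theorem of Calculus:
F(7) - F(5)
= 7/5 * 7^5 - 7/5 * 5^5
= 7/5 * (16807 - 3125)
= 7/5 * 13682
= 95774/5 = 19154.80

19154.80


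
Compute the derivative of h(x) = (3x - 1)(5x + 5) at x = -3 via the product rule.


Let u(x) = 3x - 1 and v(x) = 5x + 5
u'(x) = 3
v'(x) = 5
Product rule: h'(x) = u'(x)*v(x) + u(x)*v'(x)
= 3 * (5x + 5) + (3x - 1) * 5
At x = -3:
u(-3) = 3 * (-3) - 1 = -10
v(-3) = 5 * (-3) + 5 = -10
h'(-3) = 3 * (-10) + (-10) * 5
= -30 - 50
= -80

-80


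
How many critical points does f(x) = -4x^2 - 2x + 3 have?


Find where f'(x) = 0:
f'(x) = -8x - 2
Set f'(x) = 0:
-8x - 2 = 0
x = 2 / (-8) = -1/4
This is a linear equation in x, so there is exactly one solution.
Number of critical points: 1

1


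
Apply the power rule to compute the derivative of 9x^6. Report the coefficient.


We apply the power rule: d/dx [ax^n] = a*n * x^(n-1)
d/dx [9x^6]
= 9 * 6 * x^(6-1)
= 54x^5
The coefficient is 54

54


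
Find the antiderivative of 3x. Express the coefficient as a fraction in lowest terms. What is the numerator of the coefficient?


Apply the power rule for integration:
integral of ax^n dx = a/(n+1) * x^(n+1) + C
integral of 3x dx
= 3/2 * x^2 + C
The coefficient in lowest terms is 3/2, and its numerator is 3

3


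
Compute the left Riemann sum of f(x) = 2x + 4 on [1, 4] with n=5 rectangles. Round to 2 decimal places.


Left Riemann sum uses left endpoints of each subinterval.
Interval: [1, 4], n = 5
dx = (4 - 1) / 5 = 3/5
Left endpoints: [1, 8/5, 11/5, 14/5, 17/5]
f values: [6, 36/5, 42/5, 48/5, 54/5]
Sum = dx * (sum of f values)
= 3/5 * 42
= 126/5 = 25.20

25.20


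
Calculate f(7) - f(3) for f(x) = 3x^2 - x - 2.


Net change = f(b) - f(a)
f(x) = 3x^2 - x - 2
Compute f(7):
f(7) = 3 * 7^2 - 1 * 7 - 2
= 147 - 7 - 2
= 138
Compute f(3):
f(3) = 3 * 3^2 - 1 * 3 - 2
= 27 - 3 - 2
= 22
Net change = 138 - 22 = 116

116


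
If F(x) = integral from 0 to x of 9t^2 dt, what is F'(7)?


By the Fundamental Theorem of Calculus (Part 1):
If F(x) = integral from 0 to x of f(t) dt, then F'(x) = f(x)
Here f(t) = 9t^2
So F'(x) = 9x^2
Evaluate at x = 7:
F'(7) = 9 * 7^2
= 9 * 49
= 441

441


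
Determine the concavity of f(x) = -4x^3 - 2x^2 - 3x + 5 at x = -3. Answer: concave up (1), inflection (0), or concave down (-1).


Concavity is determined by the sign of f''(x).
f(x) = -4x^3 - 2x^2 - 3x + 5
f'(x) = -12x^2 - 4x - 3
f''(x) = -24x - 4
f''(-3) = -24 * (-3) - 4
= 72 - 4
= 68
Since f''(-3) > 0, the function is concave up (1)

1


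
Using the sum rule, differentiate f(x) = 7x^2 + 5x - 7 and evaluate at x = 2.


Differentiate term by term using power and sum rules:
f(x) = 7x^2 + 5x - 7
f'(x) = 14x + 5
Substitute x = 2:
f'(2) = 14 * 2 + 5
= 28 + 5
= 33

33


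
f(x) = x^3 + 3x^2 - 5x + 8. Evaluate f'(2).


Differentiate f(x) = x^3 + 3x^2 - 5x + 8 term by term:
f'(x) = 3x^2 + 6x - 5
Substitute x = 2:
f'(2) = 3 * 2^2 + 6 * 2 - 5
= 12 + 12 - 5
= 19

19


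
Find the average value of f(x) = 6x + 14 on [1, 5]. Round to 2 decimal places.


Average value = 1/(b-a) * integral from a to b of f(x) dx
First compute the integral of 6x + 14:
F(x) = 3x^2 + 14x
F(5) = 3 * 25 + 14 * 5 = 145
F(1) = 3 * 1 + 14 * 1 = 17
Integral = 145 - 17 = 128
Average = 128 / (5 - 1) = 128 / 4
= 32 = 32.00

32.00


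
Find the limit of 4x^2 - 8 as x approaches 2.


Since polynomials are continuous, we use direct substitution.
lim(x->2) of 4x^2 - 8
= 4 * 2^2 + 0 * 2 - 8
= 16 + 0 - 8
= 8

8


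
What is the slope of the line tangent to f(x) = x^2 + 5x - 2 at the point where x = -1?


The slope of the tangent line equals f'(x) at the point.
f(x) = x^2 + 5x - 2
f'(x) = 2x + 5
At x = -1:
f'(-1) = 2 * (-1) + 5
= -2 + 5
= 3

3


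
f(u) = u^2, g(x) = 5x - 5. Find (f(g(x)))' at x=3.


Using the chain rule: (f(g(x)))' = f'(g(x)) * g'(x)
First, find g(3):
g(3) = 5 * 3 - 5 = 10
Next, f'(u) = 2u
And g'(x) = 5
So f'(g(3)) * g'(3)
= 2 * 10 * 5
= 100

100


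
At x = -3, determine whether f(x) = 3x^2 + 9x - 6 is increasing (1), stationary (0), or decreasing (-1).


Compute f'(x) to determine behavior:
f'(x) = 6x + 9
f'(-3) = 6 * (-3) + 9
= -18 + 9
= -9
Since f'(-3) < 0, the function is decreasing (-1)

-1


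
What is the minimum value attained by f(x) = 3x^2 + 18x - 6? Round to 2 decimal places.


For a quadratic f(x) = ax^2 + bx + c with a > 0, the minimum is at the vertex.
Vertex x-coordinate: x = -b/(2a)
x = -(18) / (2 * 3)
x = -18/6 = -3
Substitute back to find the minimum value:
f(-3) = 3 * (-3)^2 + 18 * (-3) - 6
= 27 - 54 - 6
= -33 = -33.00

-33.00


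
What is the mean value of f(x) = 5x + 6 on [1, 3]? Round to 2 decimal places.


Average value = 1/(b-a) * integral from a to b of f(x) dx
First compute the integral of 5x + 6:
F(x) = (5/2)x^2 + 6x
F(3) = 5/2 * 9 + 6 * 3 = 81/2
F(1) = 5/2 * 1 + 6 * 1 = 17/2
Integral = 81/2 - 17/2 = 32
Average = 32 / (3 - 1) = 32 / 2
= 16 = 16.00

16.00


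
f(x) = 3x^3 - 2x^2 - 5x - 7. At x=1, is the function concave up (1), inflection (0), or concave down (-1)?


Concavity is determined by the sign of f''(x).
f(x) = 3x^3 - 2x^2 - 5x - 7
f'(x) = 9x^2 - 4x - 5
f''(x) = 18x - 4
f''(1) = 18 * 1 - 4
= 18 - 4
= 14
Since f''(1) > 0, the function is concave up (1)

1


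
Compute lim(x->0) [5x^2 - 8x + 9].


Since polynomials are continuous, we use direct substitution.
lim(x->0) of 5x^2 - 8x + 9
= 5 * 0^2 - 8 * 0 + 9
= 0 + 0 + 9
= 9

9


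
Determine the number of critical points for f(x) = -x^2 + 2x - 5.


Find where f'(x) = 0:
f'(x) = -2x + 2
Set f'(x) = 0:
-2x + 2 = 0
x = -2 / (-2) = 1
This is a linear equation in x, so there is exactly one solution.
Number of critical points: 1

1


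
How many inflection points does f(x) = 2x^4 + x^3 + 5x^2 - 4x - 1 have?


Inflection points occur where f''(x) = 0 and concavity changes.
f(x) = 2x^4 + x^3 + 5x^2 - 4x - 1
f'(x) = 8x^3 + 3x^2 + 10x - 4
f''(x) = 24x^2 + 6x + 10
This is a quadratic in x. Use the discriminant to count real roots.
Discriminant = (6)^2 - 4 * 24 * 10
= 36 - 960
= -924
Since discriminant < 0, f''(x) = 0 has no real solutions.
Number of inflection points: 0

0


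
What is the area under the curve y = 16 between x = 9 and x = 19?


The area under a constant function y = 16 is a rectangle.
Width = 19 - 9 = 10
Height = 16
Area = width * height
= 10 * 16
= 160

160


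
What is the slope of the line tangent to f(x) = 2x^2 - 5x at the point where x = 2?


The slope of the tangent line equals f'(x) at the point.
f(x) = 2x^2 - 5x
f'(x) = 4x - 5
At x = 2:
f'(2) = 4 * 2 - 5
= 8 - 5
= 3

3


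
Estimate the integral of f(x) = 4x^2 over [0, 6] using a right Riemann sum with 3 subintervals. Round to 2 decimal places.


Right Riemann sum uses right endpoints of each subinterval.
Interval: [0, 6], n = 3
dx = (6 - 0) / 3 = 2
Right endpoints: [2, 4, 6]
f values: [16, 64, 144]
Sum = dx * (sum of f values)
= 2 * 224
= 448 = 448.00

448.00


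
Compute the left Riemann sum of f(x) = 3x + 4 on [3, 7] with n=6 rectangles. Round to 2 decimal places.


Left Riemann sum uses left endpoints of each subinterval.
Interval: [3, 7], n = 6
dx = (7 - 3) / 6 = 2/3
Left endpoints: [3, 11/3, 13/3, 5, 17/3, 19/3]
f values: [13, 15, 17, 19, 21, 23]
Sum = dx * (sum of f values)
= 2/3 * 108
= 72 = 72.00

72.00


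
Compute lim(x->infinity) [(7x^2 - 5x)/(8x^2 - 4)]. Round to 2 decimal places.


For limits at infinity with equal-degree polynomials,
we compare leading coefficients.
Numerator leading term: 7x^2
Denominator leading term: 8x^2
Divide both by x^2:
lim = (7 - 5/x) / (8 - 4/x^2)
As x -> infinity, the 1/x and 1/x^2 terms vanish:
= 7/8 ≈ 0.88

0.88


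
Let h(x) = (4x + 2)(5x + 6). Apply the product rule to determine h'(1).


Let u(x) = 4x + 2 and v(x) = 5x + 6
u'(x) = 4
v'(x) = 5
Product rule: h'(x) = u'(x)*v(x) + u(x)*v'(x)
= 4 * (5x + 6) + (4x + 2) * 5
At x = 1:
u(1) = 4 * 1 + 2 = 6
v(1) = 5 * 1 + 6 = 11
h'(1) = 4 * 11 + 6 * 5
= 44 + 30
= 74

74


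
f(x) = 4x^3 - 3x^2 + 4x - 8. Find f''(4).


First derivative:
f'(x) = 12x^2 - 6x + 4
Second derivative:
f''(x) = 24x - 6
Substitute x = 4:
f''(4) = 24 * 4 - 6
= 96 - 6
= 90

90


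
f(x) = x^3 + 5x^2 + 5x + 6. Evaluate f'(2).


Differentiate f(x) = x^3 + 5x^2 + 5x + 6 term by term:
f'(x) = 3x^2 + 10x + 5
Substitute x = 2:
f'(2) = 3 * 2^2 + 10 * 2 + 5
= 12 + 20 + 5
= 37

37


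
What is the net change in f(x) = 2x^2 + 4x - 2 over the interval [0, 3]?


Net change = f(b) - f(a)
f(x) = 2x^2 + 4x - 2
Compute f(3):
f(3) = 2 * 3^2 + 4 * 3 - 2
= 18 + 12 - 2
= 28
Compute f(0):
f(0) = 2 * 0^2 + 4 * 0 - 2
= 0 + 0 - 2
= -2
Net change = 28 - (-2) = 30

30


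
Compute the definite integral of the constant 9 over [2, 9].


The integral of a constant k over [a, b] equals k * (b - a).
integral from 2 to 9 of 9 dx
= 9 * (9 - 2)
= 9 * 7
= 63

63


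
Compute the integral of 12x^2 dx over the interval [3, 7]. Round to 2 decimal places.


Find the antiderivative of 12x^2:
F(x) = 12/3 * x^3
Apply the Fundamental Theorem of Calculus:
F(7) - F(3)
= 12/3 * 7^3 - 12/3 * 3^3
= 12/3 * (343 - 27)
= 12/3 * 316
= 1264 = 1264.00

1264.00


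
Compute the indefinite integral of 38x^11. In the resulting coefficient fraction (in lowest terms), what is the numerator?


Apply the power rule for integration:
integral of ax^n dx = a/(n+1) * x^(n+1) + C
integral of 38x^11 dx
= 38/12 * x^12 + C
= 19/6 * x^12 + C
The coefficient in lowest terms is 19/6, and its numerator is 19

19


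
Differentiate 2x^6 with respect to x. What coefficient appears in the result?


We apply the power rule: d/dx [ax^n] = a*n * x^(n-1)
d/dx [2x^6]
= 2 * 6 * x^(6-1)
= 12x^5
The coefficient is 12

12


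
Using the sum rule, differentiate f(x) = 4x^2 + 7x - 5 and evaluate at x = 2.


Differentiate term by term using power and sum rules:
f(x) = 4x^2 + 7x - 5
f'(x) = 8x + 7
Substitute x = 2:
f'(2) = 8 * 2 + 7
= 16 + 7
= 23

23


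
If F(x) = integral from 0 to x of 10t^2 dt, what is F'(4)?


By the Fundamental Theorem of Calculus (Part 1):
If F(x) = integral from 0 to x of f(t) dt, then F'(x) = f(x)
Here f(t) = 10t^2
So F'(x) = 10x^2
Evaluate at x = 4:
F'(4) = 10 * 4^2
= 10 * 16
= 160

160


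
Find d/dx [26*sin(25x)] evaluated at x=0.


Apply the chain rule to differentiate 26*sin(25x):
d/dx [26*sin(25x)]
= 26 * cos(25x) * d/dx(25x)
= 26 * 25 * cos(25x)
= 650 * cos(25x)
Evaluate at x = 0:
= 650 * cos(0)
= 650 * 1
= 650

650


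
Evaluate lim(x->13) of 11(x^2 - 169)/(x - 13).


Direct substitution gives 0/0, so we factor the numerator.
Factor: 11(x^2 - 169) = 11 * (x - 13)(x + 13)
Cancel the common factor (x - 13):
11(x^2 - 169)/(x - 13) = 11 * (x + 13)
Now substitute x = 13:
= 11 * (13 + 13) = 286

286


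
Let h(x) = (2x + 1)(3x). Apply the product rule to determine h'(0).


Let u(x) = 2x + 1 and v(x) = 3x
u'(x) = 2
v'(x) = 3
Product rule: h'(x) = u'(x)*v(x) + u(x)*v'(x)
= 2 * (3x) + (2x + 1) * 3
At x = 0:
u(0) = 2 * 0 + 1 = 1
v(0) = 3 * 0 + 0 = 0
h'(0) = 2 * 0 + 1 * 3
= 0 + 3
= 3

3


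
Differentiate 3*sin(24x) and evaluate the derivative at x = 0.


Apply the chain rule to differentiate 3*sin(24x):
d/dx [3*sin(24x)]
= 3 * cos(24x) * d/dx(24x)
= 3 * 24 * cos(24x)
= 72 * cos(24x)
Evaluate at x = 0:
= 72 * cos(0)
= 72 * 1
= 72

72


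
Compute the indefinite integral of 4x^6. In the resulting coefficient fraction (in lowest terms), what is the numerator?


Apply the power rule for integration:
integral of ax^n dx = a/(n+1) * x^(n+1) + C
integral of 4x^6 dx
= 4/7 * x^7 + C
The coefficient in lowest terms is 4/7, and its numerator is 4

4


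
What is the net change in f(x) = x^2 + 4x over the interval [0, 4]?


Net change = f(b) - f(a)
f(x) = x^2 + 4x
Compute f(4):
f(4) = 1 * 4^2 + 4 * 4 + 0
= 16 + 16 + 0
= 32
Compute f(0):
f(0) = 1 * 0^2 + 4 * 0 + 0
= 0 + 0 + 0
= 0
Net change = 32 - 0 = 32

32


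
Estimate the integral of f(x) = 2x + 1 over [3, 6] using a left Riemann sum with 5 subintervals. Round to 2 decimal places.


Left Riemann sum uses left endpoints of each subinterval.
Interval: [3, 6], n = 5
dx = (6 - 3) / 5 = 3/5
Left endpoints: [3, 18/5, 21/5, 24/5, 27/5]
f values: [7, 41/5, 47/5, 53/5, 59/5]
Sum = dx * (sum of f values)
= 3/5 * 47
= 141/5 = 28.20

28.20


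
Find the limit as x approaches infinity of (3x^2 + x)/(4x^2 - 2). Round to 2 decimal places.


For limits at infinity with equal-degree polynomials,
we compare leading coefficients.
Numerator leading term: 3x^2
Denominator leading term: 4x^2
Divide both by x^2:
lim = (3 + 1/x) / (4 - 2/x^2)
As x -> infinity, the 1/x and 1/x^2 terms vanish:
= 3/4 = 0.75

0.75


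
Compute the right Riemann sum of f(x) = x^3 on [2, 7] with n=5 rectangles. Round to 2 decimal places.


Right Riemann sum uses right endpoints of each subinterval.
Interval: [2, 7], n = 5
dx = (7 - 2) / 5 = 1
Right endpoints: [3, 4, 5, 6, 7]
f values: [27, 64, 125, 216, 343]
Sum = dx * (sum of f values)
= 1 * 775
= 775 = 775.00

775.00


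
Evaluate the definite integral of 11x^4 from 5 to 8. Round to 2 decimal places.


Find the antiderivative of 11x^4:
F(x) = 11/5 * x^5
Apply the Fundamental Theorem of Calculus:
F(8) - F(5)
= 11/5 * 8^5 - 11/5 * 5^5
= 11/5 * (32768 - 3125)
= 11/5 * 29643
= 326073/5 = 65214.60

65214.60


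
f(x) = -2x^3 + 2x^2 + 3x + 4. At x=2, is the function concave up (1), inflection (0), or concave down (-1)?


Concavity is determined by the sign of f''(x).
f(x) = -2x^3 + 2x^2 + 3x + 4
f'(x) = -6x^2 + 4x + 3
f''(x) = -12x + 4
f''(2) = -12 * 2 + 4
= -24 + 4
= -20
Since f''(2) < 0, the function is concave down (-1)

-1


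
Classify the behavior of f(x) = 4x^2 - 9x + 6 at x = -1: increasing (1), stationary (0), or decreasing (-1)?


Compute f'(x) to determine behavior:
f'(x) = 8x - 9
f'(-1) = 8 * (-1) - 9
= -8 - 9
= -17
Since f'(-1) < 0, the function is decreasing (-1)

-1
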